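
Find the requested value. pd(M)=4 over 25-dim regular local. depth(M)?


pd+depth=depth(R)=25
depth=25-4=21


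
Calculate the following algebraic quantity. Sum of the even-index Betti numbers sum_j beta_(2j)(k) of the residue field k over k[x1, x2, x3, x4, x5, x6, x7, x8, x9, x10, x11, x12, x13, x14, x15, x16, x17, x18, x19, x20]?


Koszul resolution: beta_i(k)=C(n,i), n=20
sum_even C(20,i) = 2^(n-1) = 2^19 = 524288


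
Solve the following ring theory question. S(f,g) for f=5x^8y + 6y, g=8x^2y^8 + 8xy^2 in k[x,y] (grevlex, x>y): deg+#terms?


LT(f)=5x^8y, LT(g)=8x^2y^8
lcm(LM)=x^8y^8
S(f,g) (scaled by 40 to clear denominators) = 8y^7*f - 5x^6*g = -40x^7y^2 + 48y^8
2 terms, deg 9.
9+2=11


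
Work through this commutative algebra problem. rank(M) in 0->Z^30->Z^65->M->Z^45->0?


Alt sum=0:
(-1)^0*30 + (-1)^1*65 + (-1)^2*? + (-1)^3*45=0
rank(M)=80


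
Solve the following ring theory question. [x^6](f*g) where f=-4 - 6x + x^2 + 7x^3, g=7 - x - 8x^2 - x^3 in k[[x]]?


[x^6] = sum a_i*b_j, i+j=6
  7*-1=-7
Sum=-7


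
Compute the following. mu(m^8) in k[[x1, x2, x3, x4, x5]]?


C(n+d-1,d)=C(12,8)=495


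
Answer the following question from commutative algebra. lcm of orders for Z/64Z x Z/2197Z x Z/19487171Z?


Exponent = lcm of the cyclic orders; pairwise coprime => product.
2^6*13^3*11^7=64*2197*19487171=2740052139968


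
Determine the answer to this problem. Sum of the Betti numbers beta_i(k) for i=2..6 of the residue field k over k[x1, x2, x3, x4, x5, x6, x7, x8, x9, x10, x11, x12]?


Koszul resolution: beta_i(k)=C(n,i), n=12
C(12,2)=66, C(12,3)=220, C(12,4)=495, C(12,5)=792, C(12,6)=924
Sum=2497


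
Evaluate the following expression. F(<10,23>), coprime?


gcd(10,23)=1 => F=ab-a-b=10*23-10-23=230-33=197


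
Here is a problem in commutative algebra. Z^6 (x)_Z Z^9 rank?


rank(M(x)N) = rank(M)*rank(N)
6*9 = 54


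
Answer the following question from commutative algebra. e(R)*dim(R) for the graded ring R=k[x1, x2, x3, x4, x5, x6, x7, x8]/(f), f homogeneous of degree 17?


e(R)=deg(f)=17, dim(R)=8-1=7
e*dim=17*7=119


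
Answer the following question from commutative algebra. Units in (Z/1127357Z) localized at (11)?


Local ring = Z/161051Z.
phi(161051) = 11^4*(11-1) = 146410


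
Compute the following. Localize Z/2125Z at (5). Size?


5-primary part: 2125=5^3*17
Size=5^3=125


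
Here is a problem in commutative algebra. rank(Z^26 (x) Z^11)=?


rank(M(x)N) = rank(M)*rank(N)
26*11 = 286


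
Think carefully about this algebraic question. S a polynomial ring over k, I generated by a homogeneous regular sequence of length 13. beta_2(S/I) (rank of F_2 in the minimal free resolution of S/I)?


Regular sequence => Koszul complex is the minimal free resolution.
Syz_1 minimally generated by Koszul relations f_i*e_j - f_j*e_i (i<j): mu(Syz_1) = beta_2 = C(m,2) = m(m-1)/2
m=13
13*12/2 = 78


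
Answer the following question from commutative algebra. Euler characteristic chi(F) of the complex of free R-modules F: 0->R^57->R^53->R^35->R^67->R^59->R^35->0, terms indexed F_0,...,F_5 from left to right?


chi = sum (-1)^i * rank:
(-1)^0*57=57
(-1)^1*53=-53
(-1)^2*35=35
(-1)^3*67=-67
(-1)^4*59=59
(-1)^5*35=-35
chi=-4


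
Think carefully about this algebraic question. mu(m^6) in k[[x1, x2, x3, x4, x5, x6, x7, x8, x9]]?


C(n+d-1,d)=C(14,6)=3003


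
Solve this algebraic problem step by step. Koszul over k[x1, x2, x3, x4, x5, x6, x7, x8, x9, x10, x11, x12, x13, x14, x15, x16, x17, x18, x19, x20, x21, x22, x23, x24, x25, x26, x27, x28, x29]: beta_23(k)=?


C(n,i)=C(29,23)=475020


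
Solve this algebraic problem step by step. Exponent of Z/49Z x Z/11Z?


Exponent = lcm of the cyclic orders; pairwise coprime => product.
7^2*11^1=49*11=539


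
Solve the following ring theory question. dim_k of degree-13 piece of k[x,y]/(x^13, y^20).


k[x,y], I = (x^13, y^20), d = 13
Need i < 13 and d-i < 20.
Range: 0 <= i <= 12.
H(13) = 13


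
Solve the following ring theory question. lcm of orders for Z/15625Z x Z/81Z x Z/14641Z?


Exponent = lcm of the cyclic orders; pairwise coprime => product.
5^6*3^4*11^4=15625*81*14641=18530015625


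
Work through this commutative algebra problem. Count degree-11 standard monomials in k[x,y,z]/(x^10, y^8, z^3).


Need i<10, j<8, k<3 with i+j+k=11.
For each i, j ranges over max(0,11-i-2)..min(7,11-i):
  i=0: j in [9,7] -> 0
  i=1: j in [8,7] -> 0
  i=2: j in [7,7] -> 1
  i=3: j in [6,7] -> 2
  i=4: j in [5,7] -> 3
  i=5: j in [4,6] -> 3
  i=6: j in [3,5] -> 3
  i=7: j in [2,4] -> 3
  i=8: j in [1,3] -> 3
  i=9: j in [0,2] -> 3
H(11) = 0+0+1+2+3+3+3+3+3+3 = 21


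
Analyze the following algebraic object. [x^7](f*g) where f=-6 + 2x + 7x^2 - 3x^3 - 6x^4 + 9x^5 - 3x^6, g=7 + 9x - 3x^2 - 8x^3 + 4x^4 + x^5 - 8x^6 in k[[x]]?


[x^7] = sum a_i*b_j, i+j=7
  2*-8=-16
  7*1=7
  -3*4=-12
  -6*-8=48
  9*-3=-27
  -3*9=-27
Sum=-27


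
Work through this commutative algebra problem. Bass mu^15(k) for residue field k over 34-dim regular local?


C(n,i)=C(34,15)=1855967520


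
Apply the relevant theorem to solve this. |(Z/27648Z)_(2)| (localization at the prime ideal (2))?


2-primary part: 27648=2^10*27
Size=2^10=1024


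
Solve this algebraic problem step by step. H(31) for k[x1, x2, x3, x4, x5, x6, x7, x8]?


C(d+n-1,n-1)=C(38,7)=12620256


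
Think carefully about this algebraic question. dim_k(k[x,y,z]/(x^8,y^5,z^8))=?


Basis: x^iy^jz^k, i<8,j<5,k<8
8*5*8=320


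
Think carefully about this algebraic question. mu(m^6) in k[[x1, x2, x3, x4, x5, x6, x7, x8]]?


C(n+d-1,d)=C(13,6)=1716


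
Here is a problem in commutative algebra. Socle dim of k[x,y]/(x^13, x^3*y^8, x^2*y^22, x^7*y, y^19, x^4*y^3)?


Socle = ann(m) = span of standard monomials u with x*u, y*u in I (staircase corners).
Redundant generators: x^2*y^22
Minimal generators: x^13, x^7*y, x^4*y^3, x^3*y^8, y^19
Corners: x^2y^18, x^3y^7, x^6y^2, x^12
Socle dim=4


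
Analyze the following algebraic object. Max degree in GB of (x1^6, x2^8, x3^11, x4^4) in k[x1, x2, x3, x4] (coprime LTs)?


Pure powers, coprime LTs => already GB.
Degrees: 6, 8, 11, 4
Max=11


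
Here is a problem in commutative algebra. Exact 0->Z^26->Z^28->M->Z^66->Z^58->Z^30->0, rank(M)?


Alt sum=0:
(-1)^0*26 + (-1)^1*28 + (-1)^2*? + (-1)^3*66 + (-1)^4*58 + (-1)^5*30=0
rank(M)=40


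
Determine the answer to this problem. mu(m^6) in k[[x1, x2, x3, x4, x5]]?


C(n+d-1,d)=C(10,6)=210


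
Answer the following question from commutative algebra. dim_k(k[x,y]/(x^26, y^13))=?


Basis: x^i*y^j, i<26, j<13
26*13=338


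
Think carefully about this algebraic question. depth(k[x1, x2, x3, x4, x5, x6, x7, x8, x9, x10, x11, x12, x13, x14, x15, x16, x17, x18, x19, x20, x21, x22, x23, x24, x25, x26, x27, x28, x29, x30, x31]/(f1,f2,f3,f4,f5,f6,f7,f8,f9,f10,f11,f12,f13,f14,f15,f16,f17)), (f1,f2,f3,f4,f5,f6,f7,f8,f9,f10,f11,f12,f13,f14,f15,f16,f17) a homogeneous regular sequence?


depth(R)=31
depth(R/I)=31-17=14


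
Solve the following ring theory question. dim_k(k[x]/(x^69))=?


Basis: 1,x,...,x^68
dim=69


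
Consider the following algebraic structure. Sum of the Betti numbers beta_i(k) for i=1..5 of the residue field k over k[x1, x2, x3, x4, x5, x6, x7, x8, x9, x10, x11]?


Koszul resolution: beta_i(k)=C(n,i), n=11
C(11,1)=11, C(11,2)=55, C(11,3)=165, C(11,4)=330, C(11,5)=462
Sum=1023


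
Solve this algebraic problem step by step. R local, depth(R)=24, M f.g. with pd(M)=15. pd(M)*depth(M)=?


pd+depth=24
depth=24-15=9
pd*depth=15*9=135


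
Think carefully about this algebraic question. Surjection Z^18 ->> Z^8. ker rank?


rank(ker) = 18-8 = 10


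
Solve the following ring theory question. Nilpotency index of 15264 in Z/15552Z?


15264^k mod 15552:
k=1: 15264
k=2: 5184
k=3: 0
First zero at k = 3


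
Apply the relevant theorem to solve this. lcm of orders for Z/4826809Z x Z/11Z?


Exponent = lcm of the cyclic orders; pairwise coprime => product.
13^6*11^1=4826809*11=53094899


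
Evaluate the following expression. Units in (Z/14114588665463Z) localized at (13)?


Local ring = Z/10604499373Z.
phi(10604499373) = 13^8*(13-1) = 9788768652


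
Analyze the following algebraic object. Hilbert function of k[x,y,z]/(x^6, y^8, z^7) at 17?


Need i<6, j<8, k<7 with i+j+k=17.
For each i, j ranges over max(0,17-i-6)..min(7,17-i):
  i=0: j in [11,7] -> 0
  i=1: j in [10,7] -> 0
  i=2: j in [9,7] -> 0
  i=3: j in [8,7] -> 0
  i=4: j in [7,7] -> 1
  i=5: j in [6,7] -> 2
H(17) = 0+0+0+0+1+2 = 3


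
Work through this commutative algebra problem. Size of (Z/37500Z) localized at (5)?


5-primary part: 37500=5^5*12
Size=5^5=3125


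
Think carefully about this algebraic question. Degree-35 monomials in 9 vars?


C(d+n-1,n-1)=C(43,8)=145008513


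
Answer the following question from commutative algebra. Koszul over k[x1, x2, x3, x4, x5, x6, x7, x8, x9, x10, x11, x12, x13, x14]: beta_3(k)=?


C(n,i)=C(14,3)=364


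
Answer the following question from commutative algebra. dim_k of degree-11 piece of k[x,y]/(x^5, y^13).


k[x,y], I = (x^5, y^13), d = 11
Need i < 5 and d-i < 13.
Range: 0 <= i <= 4.
H(11) = 5


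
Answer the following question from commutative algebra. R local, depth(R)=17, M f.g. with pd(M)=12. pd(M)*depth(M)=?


pd+depth=17
depth=17-12=5
pd*depth=12*5=60


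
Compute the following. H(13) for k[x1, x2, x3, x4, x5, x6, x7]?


C(d+n-1,n-1)=C(19,6)=27132


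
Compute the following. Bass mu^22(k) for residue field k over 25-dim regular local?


C(n,i)=C(25,22)=2300


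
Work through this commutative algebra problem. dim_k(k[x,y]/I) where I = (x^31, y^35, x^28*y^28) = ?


k[x,y]/I, I = (x^31, y^35, x^28*y^28)
Rect: 31x35=1085. Corner: (31-28)x(35-28)=21.
dim = 1085-21 = 1064


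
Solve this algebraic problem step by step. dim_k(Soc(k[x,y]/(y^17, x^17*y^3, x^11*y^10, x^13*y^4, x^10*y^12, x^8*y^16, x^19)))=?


Socle = ann(m) = span of standard monomials u with x*u, y*u in I (staircase corners).
Minimal generators: x^19, x^17*y^3, x^13*y^4, x^11*y^10, x^10*y^12, x^8*y^16, y^17
Corners: x^7y^16, x^9y^15, x^10y^11, x^12y^9, x^16y^3, x^18y^2
Socle dim=6


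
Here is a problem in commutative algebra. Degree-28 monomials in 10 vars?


C(d+n-1,n-1)=C(37,9)=124403620


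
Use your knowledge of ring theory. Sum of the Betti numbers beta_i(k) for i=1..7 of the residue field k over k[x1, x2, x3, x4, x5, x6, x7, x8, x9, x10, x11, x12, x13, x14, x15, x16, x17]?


Koszul resolution: beta_i(k)=C(n,i), n=17
C(17,1)=17, C(17,2)=136, C(17,3)=680, C(17,4)=2380, C(17,5)=6188, C(17,6)=12376, C(17,7)=19448
Sum=41225


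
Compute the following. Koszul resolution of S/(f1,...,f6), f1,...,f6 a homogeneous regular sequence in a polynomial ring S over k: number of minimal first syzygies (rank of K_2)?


Regular sequence => Koszul complex is the minimal free resolution.
Syz_1 minimally generated by Koszul relations f_i*e_j - f_j*e_i (i<j): mu(Syz_1) = beta_2 = C(m,2) = m(m-1)/2
m=6
6*5/2 = 15


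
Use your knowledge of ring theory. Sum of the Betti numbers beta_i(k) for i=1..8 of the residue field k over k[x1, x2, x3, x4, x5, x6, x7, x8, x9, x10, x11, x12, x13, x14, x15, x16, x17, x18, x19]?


Koszul resolution: beta_i(k)=C(n,i), n=19
C(19,1)=19, C(19,2)=171, C(19,3)=969, C(19,4)=3876, C(19,5)=11628, C(19,6)=27132, C(19,7)=50388, C(19,8)=75582
Sum=169765


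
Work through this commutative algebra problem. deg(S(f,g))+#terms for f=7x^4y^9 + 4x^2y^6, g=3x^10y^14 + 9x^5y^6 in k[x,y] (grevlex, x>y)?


LT(f)=7x^4y^9, LT(g)=3x^10y^14
lcm(LM)=x^10y^14
S(f,g) (scaled by 21 to clear denominators) = 3x^6y^5*f - 7*g = 12x^8y^11 - 63x^5y^6
2 terms, deg 19.
19+2=21


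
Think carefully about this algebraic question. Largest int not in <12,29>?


gcd(12,29)=1 => F=ab-a-b=12*29-12-29=348-41=307


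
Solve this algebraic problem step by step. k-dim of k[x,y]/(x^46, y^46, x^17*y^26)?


k[x,y]/I, I = (x^46, y^46, x^17*y^26)
Rect: 46x46=2116. Corner: (46-17)x(46-26)=580.
dim = 2116-580 = 1536


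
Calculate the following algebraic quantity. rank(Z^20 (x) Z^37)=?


rank(M(x)N) = rank(M)*rank(N)
20*37 = 740


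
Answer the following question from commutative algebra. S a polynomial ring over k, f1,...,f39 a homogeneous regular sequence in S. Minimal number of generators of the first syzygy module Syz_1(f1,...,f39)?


Regular sequence => Koszul complex is the minimal free resolution.
Syz_1 minimally generated by Koszul relations f_i*e_j - f_j*e_i (i<j): mu(Syz_1) = beta_2 = C(m,2) = m(m-1)/2
m=39
39*38/2 = 741


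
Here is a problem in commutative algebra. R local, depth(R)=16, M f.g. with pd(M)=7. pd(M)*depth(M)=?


pd+depth=16
depth=16-7=9
pd*depth=7*9=63


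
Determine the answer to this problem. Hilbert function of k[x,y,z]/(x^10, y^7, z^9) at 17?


Need i<10, j<7, k<9 with i+j+k=17.
For each i, j ranges over max(0,17-i-8)..min(6,17-i):
  i=0: j in [9,6] -> 0
  i=1: j in [8,6] -> 0
  i=2: j in [7,6] -> 0
  i=3: j in [6,6] -> 1
  i=4: j in [5,6] -> 2
  i=5: j in [4,6] -> 3
  i=6: j in [3,6] -> 4
  i=7: j in [2,6] -> 5
  i=8: j in [1,6] -> 6
  i=9: j in [0,6] -> 7
H(17) = 0+0+0+1+2+3+4+5+6+7 = 28


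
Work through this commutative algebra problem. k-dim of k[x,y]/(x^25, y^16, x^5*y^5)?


k[x,y]/I, I = (x^25, y^16, x^5*y^5)
Rect: 25x16=400. Corner: (25-5)x(16-5)=220.
dim = 400-220 = 180


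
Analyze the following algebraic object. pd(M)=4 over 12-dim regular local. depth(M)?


pd+depth=depth(R)=12
depth=12-4=8


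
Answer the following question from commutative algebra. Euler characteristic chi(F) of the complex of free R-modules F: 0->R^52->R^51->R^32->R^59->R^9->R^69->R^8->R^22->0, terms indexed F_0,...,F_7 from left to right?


chi = sum (-1)^i * rank:
(-1)^0*52=52
(-1)^1*51=-51
(-1)^2*32=32
(-1)^3*59=-59
(-1)^4*9=9
(-1)^5*69=-69
(-1)^6*8=8
(-1)^7*22=-22
chi=-100


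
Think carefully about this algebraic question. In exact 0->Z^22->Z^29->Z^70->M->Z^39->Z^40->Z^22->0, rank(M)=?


Alt sum=0:
(-1)^0*22 + (-1)^1*29 + (-1)^2*70 + (-1)^3*? + (-1)^4*39 + (-1)^5*40 + (-1)^6*22=0
rank(M)=84


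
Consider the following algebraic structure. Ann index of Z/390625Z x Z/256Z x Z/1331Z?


Exponent = lcm of the cyclic orders; pairwise coprime => product.
5^8*2^8*11^3=390625*256*1331=133100000000


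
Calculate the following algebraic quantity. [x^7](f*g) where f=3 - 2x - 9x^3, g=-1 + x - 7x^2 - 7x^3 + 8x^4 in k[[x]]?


[x^7] = sum a_i*b_j, i+j=7
  -9*8=-72
Sum=-72


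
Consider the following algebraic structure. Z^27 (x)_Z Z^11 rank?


rank(M(x)N) = rank(M)*rank(N)
27*11 = 297


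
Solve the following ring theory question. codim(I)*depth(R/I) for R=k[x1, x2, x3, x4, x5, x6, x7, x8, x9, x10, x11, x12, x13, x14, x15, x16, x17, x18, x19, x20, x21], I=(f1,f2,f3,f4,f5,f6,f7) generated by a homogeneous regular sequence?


codim=7, depth=dim(R/I)=21-7=14
Product=7*14=98


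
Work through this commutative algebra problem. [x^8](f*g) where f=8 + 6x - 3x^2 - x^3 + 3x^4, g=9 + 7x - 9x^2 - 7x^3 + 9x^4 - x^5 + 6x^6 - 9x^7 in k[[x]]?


[x^8] = sum a_i*b_j, i+j=8
  6*-9=-54
  -3*6=-18
  -1*-1=1
  3*9=27
Sum=-44


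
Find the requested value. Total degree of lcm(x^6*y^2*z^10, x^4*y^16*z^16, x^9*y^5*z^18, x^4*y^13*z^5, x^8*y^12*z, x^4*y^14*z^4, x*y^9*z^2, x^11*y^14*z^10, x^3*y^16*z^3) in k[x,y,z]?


lcm = componentwise max:
x: max(6,4,9,4,8,4,1,11,3)=11
y: max(2,16,5,13,12,14,9,14,16)=16
z: max(10,16,18,5,1,4,2,10,3)=18
Total=11+16+18=45


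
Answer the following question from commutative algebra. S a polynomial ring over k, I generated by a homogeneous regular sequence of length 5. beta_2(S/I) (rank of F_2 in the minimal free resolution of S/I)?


Regular sequence => Koszul complex is the minimal free resolution.
Syz_1 minimally generated by Koszul relations f_i*e_j - f_j*e_i (i<j): mu(Syz_1) = beta_2 = C(m,2) = m(m-1)/2
m=5
5*4/2 = 10


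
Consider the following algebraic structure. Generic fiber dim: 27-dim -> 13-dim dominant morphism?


dim(fiber)=dim(X)-dim(Y)=27-13=14


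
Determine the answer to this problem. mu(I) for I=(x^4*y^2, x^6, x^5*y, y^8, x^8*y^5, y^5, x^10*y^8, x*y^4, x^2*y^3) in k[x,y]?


Remove redundant (divisible by others).
y^8 redundant.
x^10*y^8 redundant.
x^8*y^5 redundant.
Min: x^6, x^5*y, x^4*y^2, x^2*y^3, x*y^4, y^5
Count=6


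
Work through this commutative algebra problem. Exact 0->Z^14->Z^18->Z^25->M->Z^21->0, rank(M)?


Alt sum=0:
(-1)^0*14 + (-1)^1*18 + (-1)^2*25 + (-1)^3*? + (-1)^4*21=0
rank(M)=42


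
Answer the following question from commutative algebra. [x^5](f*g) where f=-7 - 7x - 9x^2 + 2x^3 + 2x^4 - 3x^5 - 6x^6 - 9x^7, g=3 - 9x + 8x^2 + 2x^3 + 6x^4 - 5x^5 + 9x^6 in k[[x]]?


[x^5] = sum a_i*b_j, i+j=5
  -7*-5=35
  -7*6=-42
  -9*2=-18
  2*8=16
  2*-9=-18
  -3*3=-9
Sum=-36


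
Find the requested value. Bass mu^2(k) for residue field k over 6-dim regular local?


C(n,i)=C(6,2)=15


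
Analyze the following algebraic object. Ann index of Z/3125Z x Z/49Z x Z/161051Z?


Exponent = lcm of the cyclic orders; pairwise coprime => product.
5^5*7^2*11^5=3125*49*161051=24660934375


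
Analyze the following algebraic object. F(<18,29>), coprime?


gcd(18,29)=1 => F=ab-a-b=18*29-18-29=522-47=475


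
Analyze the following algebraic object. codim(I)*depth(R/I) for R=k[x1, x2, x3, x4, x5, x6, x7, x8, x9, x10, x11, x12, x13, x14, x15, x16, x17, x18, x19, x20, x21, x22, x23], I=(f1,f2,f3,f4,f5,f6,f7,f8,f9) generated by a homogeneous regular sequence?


codim=9, depth=dim(R/I)=23-9=14
Product=9*14=126


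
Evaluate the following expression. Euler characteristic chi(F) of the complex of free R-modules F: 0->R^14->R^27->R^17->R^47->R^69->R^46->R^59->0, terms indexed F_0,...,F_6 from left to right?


chi = sum (-1)^i * rank:
(-1)^0*14=14
(-1)^1*27=-27
(-1)^2*17=17
(-1)^3*47=-47
(-1)^4*69=69
(-1)^5*46=-46
(-1)^6*59=59
chi=39


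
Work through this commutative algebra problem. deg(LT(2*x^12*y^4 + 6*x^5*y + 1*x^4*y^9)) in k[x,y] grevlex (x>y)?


LT: 2*x^12*y^4
deg_x=12, deg_y=4
Total=12+4=16


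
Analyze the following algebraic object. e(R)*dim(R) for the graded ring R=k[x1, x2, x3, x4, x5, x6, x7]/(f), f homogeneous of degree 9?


e(R)=deg(f)=9, dim(R)=7-1=6
e*dim=9*6=54


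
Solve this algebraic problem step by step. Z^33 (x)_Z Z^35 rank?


rank(M(x)N) = rank(M)*rank(N)
33*35 = 1155


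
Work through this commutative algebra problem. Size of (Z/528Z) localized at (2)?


2-primary part: 528=2^4*33
Size=2^4=16


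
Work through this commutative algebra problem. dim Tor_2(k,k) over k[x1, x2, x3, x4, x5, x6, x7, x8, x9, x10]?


Koszul: C(n,i)=C(10,2)=45


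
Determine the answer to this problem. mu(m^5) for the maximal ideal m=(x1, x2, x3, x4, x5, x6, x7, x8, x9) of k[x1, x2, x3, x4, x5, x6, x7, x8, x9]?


Graded Nakayama: mu(m^d) = dim_k (m^d/m^(d+1)) = #degree-5 monomials in 9 vars
C(n+d-1,d)=C(13,5)=1287


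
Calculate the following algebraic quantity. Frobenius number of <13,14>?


gcd(13,14)=1 => F=ab-a-b=13*14-13-14=182-27=155


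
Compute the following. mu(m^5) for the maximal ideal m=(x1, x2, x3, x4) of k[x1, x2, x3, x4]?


Graded Nakayama: mu(m^d) = dim_k (m^d/m^(d+1)) = #degree-5 monomials in 4 vars
C(n+d-1,d)=C(8,5)=56


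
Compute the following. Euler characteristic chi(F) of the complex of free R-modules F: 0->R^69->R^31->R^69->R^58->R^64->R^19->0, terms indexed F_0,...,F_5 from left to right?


chi = sum (-1)^i * rank:
(-1)^0*69=69
(-1)^1*31=-31
(-1)^2*69=69
(-1)^3*58=-58
(-1)^4*64=64
(-1)^5*19=-19
chi=94


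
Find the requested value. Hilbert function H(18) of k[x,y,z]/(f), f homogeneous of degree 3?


C(20,2)-C(17,2)=190-136=54


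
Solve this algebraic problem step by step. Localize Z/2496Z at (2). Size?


2-primary part: 2496=2^6*39
Size=2^6=64


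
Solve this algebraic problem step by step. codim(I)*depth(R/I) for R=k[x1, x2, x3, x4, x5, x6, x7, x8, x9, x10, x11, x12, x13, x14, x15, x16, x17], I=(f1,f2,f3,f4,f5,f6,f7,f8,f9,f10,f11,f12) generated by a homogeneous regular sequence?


codim=12, depth=dim(R/I)=17-12=5
Product=12*5=60


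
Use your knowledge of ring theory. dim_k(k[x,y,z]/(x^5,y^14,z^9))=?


Basis: x^iy^jz^k, i<5,j<14,k<9
5*14*9=630


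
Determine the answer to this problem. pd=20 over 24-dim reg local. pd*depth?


pd+depth=24
depth=24-20=4
pd*depth=20*4=80


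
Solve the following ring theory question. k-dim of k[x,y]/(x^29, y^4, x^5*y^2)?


k[x,y]/I, I = (x^29, y^4, x^5*y^2)
Rect: 29x4=116. Corner: (29-5)x(4-2)=48.
dim = 116-48 = 68


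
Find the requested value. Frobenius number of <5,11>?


gcd(5,11)=1 => F=ab-a-b=5*11-5-11=55-16=39


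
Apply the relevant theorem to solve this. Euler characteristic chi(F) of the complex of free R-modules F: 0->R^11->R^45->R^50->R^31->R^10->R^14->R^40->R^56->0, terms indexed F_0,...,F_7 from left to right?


chi = sum (-1)^i * rank:
(-1)^0*11=11
(-1)^1*45=-45
(-1)^2*50=50
(-1)^3*31=-31
(-1)^4*10=10
(-1)^5*14=-14
(-1)^6*40=40
(-1)^7*56=-56
chi=-35


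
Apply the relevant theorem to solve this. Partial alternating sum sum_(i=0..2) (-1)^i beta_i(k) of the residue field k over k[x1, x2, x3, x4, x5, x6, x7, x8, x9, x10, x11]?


Koszul resolution: beta_i(k)=C(n,i), n=11
sum_(i=0..p) (-1)^i C(n,i) = (-1)^p C(n-1,p)
(-1)^2*C(10,2) = (-1)^2*45 = 45


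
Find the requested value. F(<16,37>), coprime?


gcd(16,37)=1 => F=ab-a-b=16*37-16-37=592-53=539


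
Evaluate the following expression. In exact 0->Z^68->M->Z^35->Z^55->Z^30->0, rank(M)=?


Alt sum=0:
(-1)^0*68 + (-1)^1*? + (-1)^2*35 + (-1)^3*55 + (-1)^4*30=0
rank(M)=78


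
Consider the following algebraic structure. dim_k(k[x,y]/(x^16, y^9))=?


Basis: x^i*y^j, i<16, j<9
16*9=144


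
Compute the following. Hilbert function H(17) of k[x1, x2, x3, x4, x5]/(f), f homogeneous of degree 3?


C(21,4)-C(18,4)=5985-3060=2925


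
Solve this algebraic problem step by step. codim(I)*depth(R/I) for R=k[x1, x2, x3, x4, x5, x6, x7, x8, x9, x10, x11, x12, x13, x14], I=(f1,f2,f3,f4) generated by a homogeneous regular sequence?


codim=4, depth=dim(R/I)=14-4=10
Product=4*10=40


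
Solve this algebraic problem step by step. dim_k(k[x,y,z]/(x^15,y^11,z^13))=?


Basis: x^iy^jz^k, i<15,j<11,k<13
15*11*13=2145


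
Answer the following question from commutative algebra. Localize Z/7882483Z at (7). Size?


7-primary part: 7882483=7^6*67
Size=7^6=117649


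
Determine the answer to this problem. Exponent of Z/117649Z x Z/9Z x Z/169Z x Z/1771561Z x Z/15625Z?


Exponent = lcm of the cyclic orders; pairwise coprime => product.
7^6*3^2*13^2*11^6*5^6=117649*9*169*1771561*15625=4953288126802640625


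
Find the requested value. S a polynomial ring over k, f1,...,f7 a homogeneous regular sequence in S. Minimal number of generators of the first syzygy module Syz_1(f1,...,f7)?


Regular sequence => Koszul complex is the minimal free resolution.
Syz_1 minimally generated by Koszul relations f_i*e_j - f_j*e_i (i<j): mu(Syz_1) = beta_2 = C(m,2) = m(m-1)/2
m=7
7*6/2 = 21


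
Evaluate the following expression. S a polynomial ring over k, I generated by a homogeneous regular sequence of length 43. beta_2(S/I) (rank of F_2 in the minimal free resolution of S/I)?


Regular sequence => Koszul complex is the minimal free resolution.
Syz_1 minimally generated by Koszul relations f_i*e_j - f_j*e_i (i<j): mu(Syz_1) = beta_2 = C(m,2) = m(m-1)/2
m=43
43*42/2 = 903


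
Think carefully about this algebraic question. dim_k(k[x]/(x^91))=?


Basis: 1,x,...,x^90
dim=91


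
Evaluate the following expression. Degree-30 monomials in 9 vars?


C(d+n-1,n-1)=C(38,8)=48903492


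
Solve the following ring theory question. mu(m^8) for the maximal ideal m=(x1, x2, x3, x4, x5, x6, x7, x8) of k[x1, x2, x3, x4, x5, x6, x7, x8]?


Graded Nakayama: mu(m^d) = dim_k (m^d/m^(d+1)) = #degree-8 monomials in 8 vars
C(n+d-1,d)=C(15,8)=6435


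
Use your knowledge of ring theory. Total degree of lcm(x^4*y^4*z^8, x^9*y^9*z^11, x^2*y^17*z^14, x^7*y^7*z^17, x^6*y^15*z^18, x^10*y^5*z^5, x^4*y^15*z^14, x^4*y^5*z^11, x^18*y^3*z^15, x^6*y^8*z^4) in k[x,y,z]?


lcm = componentwise max:
x: max(4,9,2,7,6,10,4,4,18,6)=18
y: max(4,9,17,7,15,5,15,5,3,8)=17
z: max(8,11,14,17,18,5,14,11,15,4)=18
Total=18+17+18=53


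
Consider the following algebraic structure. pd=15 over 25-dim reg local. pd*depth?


pd+depth=25
depth=25-15=10
pd*depth=15*10=150


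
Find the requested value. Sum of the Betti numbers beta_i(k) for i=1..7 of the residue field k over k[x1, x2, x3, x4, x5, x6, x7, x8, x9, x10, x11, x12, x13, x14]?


Koszul resolution: beta_i(k)=C(n,i), n=14
C(14,1)=14, C(14,2)=91, C(14,3)=364, C(14,4)=1001, C(14,5)=2002, C(14,6)=3003, C(14,7)=3432
Sum=9907


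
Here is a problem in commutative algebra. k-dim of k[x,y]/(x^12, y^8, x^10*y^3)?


k[x,y]/I, I = (x^12, y^8, x^10*y^3)
Rect: 12x8=96. Corner: (12-10)x(8-3)=10.
dim = 96-10 = 86


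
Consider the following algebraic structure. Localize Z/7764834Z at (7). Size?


7-primary part: 7764834=7^6*66
Size=7^6=117649


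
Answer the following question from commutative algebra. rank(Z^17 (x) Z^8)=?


rank(M(x)N) = rank(M)*rank(N)
17*8 = 136


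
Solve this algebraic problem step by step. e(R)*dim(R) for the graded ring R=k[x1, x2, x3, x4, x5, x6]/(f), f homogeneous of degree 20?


e(R)=deg(f)=20, dim(R)=6-1=5
e*dim=20*5=100


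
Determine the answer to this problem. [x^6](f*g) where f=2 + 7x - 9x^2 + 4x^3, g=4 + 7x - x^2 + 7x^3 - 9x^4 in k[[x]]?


[x^6] = sum a_i*b_j, i+j=6
  -9*-9=81
  4*7=28
Sum=109


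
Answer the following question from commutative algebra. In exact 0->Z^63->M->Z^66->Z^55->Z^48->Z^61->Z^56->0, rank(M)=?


Alt sum=0:
(-1)^0*63 + (-1)^1*? + (-1)^2*66 + (-1)^3*55 + (-1)^4*48 + (-1)^5*61 + (-1)^6*56=0
rank(M)=117


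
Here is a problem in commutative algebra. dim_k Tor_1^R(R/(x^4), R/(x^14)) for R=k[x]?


Tor_1(R/I,R/J)=(I cap J)/IJ=(x^14)/(x^18)
dim=18-14=min(4,14)=4


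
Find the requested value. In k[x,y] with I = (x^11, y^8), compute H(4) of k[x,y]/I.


k[x,y], I = (x^11, y^8), d = 4
Need i < 11 and d-i < 8.
Range: 0 <= i <= 4.
H(4) = 5


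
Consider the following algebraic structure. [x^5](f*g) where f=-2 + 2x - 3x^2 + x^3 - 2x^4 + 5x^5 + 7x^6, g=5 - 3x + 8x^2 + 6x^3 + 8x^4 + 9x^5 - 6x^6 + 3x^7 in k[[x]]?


[x^5] = sum a_i*b_j, i+j=5
  -2*9=-18
  2*8=16
  -3*6=-18
  1*8=8
  -2*-3=6
  5*5=25
Sum=19


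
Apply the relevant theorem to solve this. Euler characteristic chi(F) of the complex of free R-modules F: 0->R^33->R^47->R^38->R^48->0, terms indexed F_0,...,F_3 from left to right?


chi = sum (-1)^i * rank:
(-1)^0*33=33
(-1)^1*47=-47
(-1)^2*38=38
(-1)^3*48=-48
chi=-24


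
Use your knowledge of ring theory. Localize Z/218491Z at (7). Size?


7-primary part: 218491=7^5*13
Size=7^5=16807


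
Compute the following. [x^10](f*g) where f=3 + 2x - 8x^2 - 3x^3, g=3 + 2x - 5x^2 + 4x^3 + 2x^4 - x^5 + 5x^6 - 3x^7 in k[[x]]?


[x^10] = sum a_i*b_j, i+j=10
  -3*-3=9
Sum=9


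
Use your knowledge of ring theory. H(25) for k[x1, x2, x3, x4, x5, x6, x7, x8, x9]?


C(d+n-1,n-1)=C(33,8)=13884156


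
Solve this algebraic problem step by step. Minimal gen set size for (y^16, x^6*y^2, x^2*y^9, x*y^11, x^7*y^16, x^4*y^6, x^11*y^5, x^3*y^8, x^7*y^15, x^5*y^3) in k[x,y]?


Remove redundant (divisible by others).
x^7*y^16 redundant.
x^11*y^5 redundant.
x^7*y^15 redundant.
Min: x^6*y^2, x^5*y^3, x^4*y^6, x^3*y^8, x^2*y^9, x*y^11, y^16
Count=7


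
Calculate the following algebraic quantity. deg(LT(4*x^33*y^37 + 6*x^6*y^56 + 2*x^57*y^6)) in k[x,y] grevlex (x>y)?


LT: 4*x^33*y^37
deg_x=33, deg_y=37
Total=33+37=70


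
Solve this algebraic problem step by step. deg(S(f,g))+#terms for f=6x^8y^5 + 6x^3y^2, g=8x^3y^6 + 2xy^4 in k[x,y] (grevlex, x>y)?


LT(f)=6x^8y^5, LT(g)=8x^3y^6
lcm(LM)=x^8y^6
S(f,g) (scaled by 48 to clear denominators) = 8y*f - 6x^5*g = -12x^6y^4 + 48x^3y^3
2 terms, deg 10.
10+2=12


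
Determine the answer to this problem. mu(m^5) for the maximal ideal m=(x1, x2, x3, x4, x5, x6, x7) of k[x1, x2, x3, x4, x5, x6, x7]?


Graded Nakayama: mu(m^d) = dim_k (m^d/m^(d+1)) = #degree-5 monomials in 7 vars
C(n+d-1,d)=C(11,5)=462


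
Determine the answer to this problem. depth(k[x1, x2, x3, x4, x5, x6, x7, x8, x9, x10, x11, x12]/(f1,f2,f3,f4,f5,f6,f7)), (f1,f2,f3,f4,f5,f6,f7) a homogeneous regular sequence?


depth(R)=12
depth(R/I)=12-7=5


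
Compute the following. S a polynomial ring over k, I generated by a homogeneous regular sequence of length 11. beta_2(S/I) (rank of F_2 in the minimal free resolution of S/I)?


Regular sequence => Koszul complex is the minimal free resolution.
Syz_1 minimally generated by Koszul relations f_i*e_j - f_j*e_i (i<j): mu(Syz_1) = beta_2 = C(m,2) = m(m-1)/2
m=11
11*10/2 = 55


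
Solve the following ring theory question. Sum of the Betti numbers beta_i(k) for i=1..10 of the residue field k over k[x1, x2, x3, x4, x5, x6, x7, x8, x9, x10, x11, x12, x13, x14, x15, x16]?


Koszul resolution: beta_i(k)=C(n,i), n=16
C(16,1)=16, C(16,2)=120, C(16,3)=560, C(16,4)=1820, C(16,5)=4368, C(16,6)=8008, C(16,7)=11440, C(16,8)=12870, C(16,9)=11440, C(16,10)=8008
Sum=58650


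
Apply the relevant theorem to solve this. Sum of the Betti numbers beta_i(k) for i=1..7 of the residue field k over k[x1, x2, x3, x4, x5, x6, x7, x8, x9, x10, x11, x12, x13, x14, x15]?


Koszul resolution: beta_i(k)=C(n,i), n=15
C(15,1)=15, C(15,2)=105, C(15,3)=455, C(15,4)=1365, C(15,5)=3003, C(15,6)=5005, C(15,7)=6435
Sum=16383


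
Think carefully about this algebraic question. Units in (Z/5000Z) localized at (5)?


Local ring = Z/625Z.
phi(625) = 5^3*(5-1) = 500


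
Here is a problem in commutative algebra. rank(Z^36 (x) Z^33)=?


rank(M(x)N) = rank(M)*rank(N)
36*33 = 1188


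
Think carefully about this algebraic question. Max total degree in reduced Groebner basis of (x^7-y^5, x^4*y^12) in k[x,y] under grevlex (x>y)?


LT(f1)=x^7, LT(f2)=x^4y^12, lcm=x^7y^12
S(f1,f2) = y^12*f1 - x^3*f2 = -y^17
Reduced GB = {f1, f2, y^17}; degrees 7, 16, 17
Max = 17


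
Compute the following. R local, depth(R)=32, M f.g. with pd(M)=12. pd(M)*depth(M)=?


pd+depth=32
depth=32-12=20
pd*depth=12*20=240


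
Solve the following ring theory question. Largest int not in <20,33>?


gcd(20,33)=1 => F=ab-a-b=20*33-20-33=660-53=607


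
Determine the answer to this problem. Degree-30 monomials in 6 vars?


C(d+n-1,n-1)=C(35,5)=324632


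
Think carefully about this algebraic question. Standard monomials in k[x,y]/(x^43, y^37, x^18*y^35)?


k[x,y]/I, I = (x^43, y^37, x^18*y^35)
Rect: 43x37=1591. Corner: (43-18)x(37-35)=50.
dim = 1591-50 = 1541


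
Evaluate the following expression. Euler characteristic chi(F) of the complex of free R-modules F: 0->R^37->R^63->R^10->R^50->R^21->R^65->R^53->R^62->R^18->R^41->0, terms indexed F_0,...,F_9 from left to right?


chi = sum (-1)^i * rank:
(-1)^0*37=37
(-1)^1*63=-63
(-1)^2*10=10
(-1)^3*50=-50
(-1)^4*21=21
(-1)^5*65=-65
(-1)^6*53=53
(-1)^7*62=-62
(-1)^8*18=18
(-1)^9*41=-41
chi=-142


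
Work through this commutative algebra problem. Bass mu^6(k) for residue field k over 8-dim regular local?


C(n,i)=C(8,6)=28


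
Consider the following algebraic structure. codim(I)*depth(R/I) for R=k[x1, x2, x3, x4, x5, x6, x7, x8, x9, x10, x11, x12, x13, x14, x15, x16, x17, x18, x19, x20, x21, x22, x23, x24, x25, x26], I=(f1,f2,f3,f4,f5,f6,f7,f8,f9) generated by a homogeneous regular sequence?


codim=9, depth=dim(R/I)=26-9=17
Product=9*17=153


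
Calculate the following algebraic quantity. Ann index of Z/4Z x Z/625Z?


Exponent = lcm of the cyclic orders; pairwise coprime => product.
2^2*5^4=4*625=2500


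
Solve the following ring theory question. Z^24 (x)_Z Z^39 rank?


rank(M(x)N) = rank(M)*rank(N)
24*39 = 936


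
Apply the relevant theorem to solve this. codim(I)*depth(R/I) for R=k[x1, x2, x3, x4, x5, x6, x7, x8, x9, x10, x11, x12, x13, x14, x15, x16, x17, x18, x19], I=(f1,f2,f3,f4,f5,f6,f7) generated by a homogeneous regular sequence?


codim=7, depth=dim(R/I)=19-7=12
Product=7*12=84


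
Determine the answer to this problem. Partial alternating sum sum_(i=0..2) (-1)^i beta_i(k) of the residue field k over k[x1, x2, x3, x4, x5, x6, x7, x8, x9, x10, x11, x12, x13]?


Koszul resolution: beta_i(k)=C(n,i), n=13
sum_(i=0..p) (-1)^i C(n,i) = (-1)^p C(n-1,p)
(-1)^2*C(12,2) = (-1)^2*66 = 66


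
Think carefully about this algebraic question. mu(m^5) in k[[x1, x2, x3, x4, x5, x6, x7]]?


C(n+d-1,d)=C(11,5)=462


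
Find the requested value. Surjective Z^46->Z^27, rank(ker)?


rank(ker) = 46-27 = 19


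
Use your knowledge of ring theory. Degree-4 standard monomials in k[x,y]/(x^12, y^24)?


k[x,y], I = (x^12, y^24), d = 4
Need i < 12 and d-i < 24.
Range: 0 <= i <= 4.
H(4) = 5


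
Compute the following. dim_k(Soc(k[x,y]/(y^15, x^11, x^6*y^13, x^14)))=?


Socle = ann(m) = span of standard monomials u with x*u, y*u in I (staircase corners).
Redundant generators: x^14
Minimal generators: x^11, x^6*y^13, y^15
Corners: x^5y^14, x^10y^12
Socle dim=2


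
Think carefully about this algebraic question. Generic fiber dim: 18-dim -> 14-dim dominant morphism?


dim(fiber)=dim(X)-dim(Y)=18-14=4


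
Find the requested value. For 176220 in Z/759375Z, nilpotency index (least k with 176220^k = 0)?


176220^k mod 759375:
k=1: 176220
k=2: 366525
k=3: 394875
k=4: 303750
k=5: 0
First zero at k = 5


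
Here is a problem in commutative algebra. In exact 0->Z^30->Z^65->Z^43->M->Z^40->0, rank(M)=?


Alt sum=0:
(-1)^0*30 + (-1)^1*65 + (-1)^2*43 + (-1)^3*? + (-1)^4*40=0
rank(M)=48


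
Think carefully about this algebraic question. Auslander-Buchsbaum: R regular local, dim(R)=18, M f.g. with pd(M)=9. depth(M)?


pd+depth=depth(R)=18
depth=18-9=9


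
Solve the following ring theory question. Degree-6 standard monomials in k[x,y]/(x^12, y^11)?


k[x,y], I = (x^12, y^11), d = 6
Need i < 12 and d-i < 11.
Range: 0 <= i <= 6.
H(6) = 7


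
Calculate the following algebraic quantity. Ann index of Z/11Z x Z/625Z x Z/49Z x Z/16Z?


Exponent = lcm of the cyclic orders; pairwise coprime => product.
11^1*5^4*7^2*2^4=11*625*49*16=5390000


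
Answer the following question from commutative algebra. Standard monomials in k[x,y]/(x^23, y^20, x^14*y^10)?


k[x,y]/I, I = (x^23, y^20, x^14*y^10)
Rect: 23x20=460. Corner: (23-14)x(20-10)=90.
dim = 460-90 = 370


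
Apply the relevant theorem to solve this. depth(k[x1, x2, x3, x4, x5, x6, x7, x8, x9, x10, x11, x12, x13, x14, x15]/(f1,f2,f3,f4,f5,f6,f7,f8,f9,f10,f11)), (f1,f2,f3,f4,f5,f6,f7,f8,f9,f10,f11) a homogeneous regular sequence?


depth(R)=15
depth(R/I)=15-11=4


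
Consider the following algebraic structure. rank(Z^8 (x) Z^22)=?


rank(M(x)N) = rank(M)*rank(N)
8*22 = 176


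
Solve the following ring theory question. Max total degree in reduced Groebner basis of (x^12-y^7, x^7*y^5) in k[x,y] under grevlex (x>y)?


LT(f1)=x^12, LT(f2)=x^7y^5, lcm=x^12y^5
S(f1,f2) = y^5*f1 - x^5*f2 = -y^12
Reduced GB = {f1, f2, y^12}; degrees 12, 12, 12
Max = 12


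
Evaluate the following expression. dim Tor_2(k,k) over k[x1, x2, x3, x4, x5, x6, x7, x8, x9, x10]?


Koszul: C(n,i)=C(10,2)=45


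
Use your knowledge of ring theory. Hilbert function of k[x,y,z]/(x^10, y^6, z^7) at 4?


Need i<10, j<6, k<7 with i+j+k=4.
For each i, j ranges over max(0,4-i-6)..min(5,4-i):
  i=0: j in [0,4] -> 5
  i=1: j in [0,3] -> 4
  i=2: j in [0,2] -> 3
  i=3: j in [0,1] -> 2
  i=4: j in [0,0] -> 1
H(4) = 5+4+3+2+1 = 15


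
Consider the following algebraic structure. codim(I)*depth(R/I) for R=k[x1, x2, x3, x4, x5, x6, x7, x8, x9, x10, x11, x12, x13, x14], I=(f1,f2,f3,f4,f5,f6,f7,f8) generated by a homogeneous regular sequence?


codim=8, depth=dim(R/I)=14-8=6
Product=8*6=48


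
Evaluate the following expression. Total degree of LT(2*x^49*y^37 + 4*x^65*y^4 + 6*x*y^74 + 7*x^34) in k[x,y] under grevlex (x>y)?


LT: 2*x^49*y^37
deg_x=49, deg_y=37
Total=49+37=86


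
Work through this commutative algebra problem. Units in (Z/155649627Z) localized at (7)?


Local ring = Z/5764801Z.
phi(5764801) = 7^7*(7-1) = 4941258


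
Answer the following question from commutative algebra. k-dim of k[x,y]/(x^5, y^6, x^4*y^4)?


k[x,y]/I, I = (x^5, y^6, x^4*y^4)
Rect: 5x6=30. Corner: (5-4)x(6-4)=2.
dim = 30-2 = 28


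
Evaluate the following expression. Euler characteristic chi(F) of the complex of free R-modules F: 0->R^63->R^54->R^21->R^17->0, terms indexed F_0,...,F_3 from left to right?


chi = sum (-1)^i * rank:
(-1)^0*63=63
(-1)^1*54=-54
(-1)^2*21=21
(-1)^3*17=-17
chi=13


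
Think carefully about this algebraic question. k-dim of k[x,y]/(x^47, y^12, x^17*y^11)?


k[x,y]/I, I = (x^47, y^12, x^17*y^11)
Rect: 47x12=564. Corner: (47-17)x(12-11)=30.
dim = 564-30 = 534


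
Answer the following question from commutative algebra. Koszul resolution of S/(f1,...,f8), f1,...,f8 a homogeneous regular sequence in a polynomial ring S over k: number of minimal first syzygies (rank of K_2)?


Regular sequence => Koszul complex is the minimal free resolution.
Syz_1 minimally generated by Koszul relations f_i*e_j - f_j*e_i (i<j): mu(Syz_1) = beta_2 = C(m,2) = m(m-1)/2
m=8
8*7/2 = 28


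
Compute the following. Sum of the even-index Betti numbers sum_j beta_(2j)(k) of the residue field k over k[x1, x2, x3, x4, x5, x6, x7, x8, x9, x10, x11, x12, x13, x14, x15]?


Koszul resolution: beta_i(k)=C(n,i), n=15
sum_even C(15,i) = 2^(n-1) = 2^14 = 16384


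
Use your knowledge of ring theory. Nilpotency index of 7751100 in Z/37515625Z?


7751100^k mod 37515625:
k=1: 7751100
k=2: 3491250
k=3: 32156250
k=4: 0
First zero at k = 4


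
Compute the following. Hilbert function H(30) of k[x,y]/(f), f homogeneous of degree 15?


H(t)=d for t>=d-1.
d=15, t=30
H(30)=15


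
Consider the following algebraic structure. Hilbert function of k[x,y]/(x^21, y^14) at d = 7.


k[x,y], I = (x^21, y^14), d = 7
Need i < 21 and d-i < 14.
Range: 0 <= i <= 7.
H(7) = 8


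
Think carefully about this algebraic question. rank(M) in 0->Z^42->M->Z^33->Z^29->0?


Alt sum=0:
(-1)^0*42 + (-1)^1*? + (-1)^2*33 + (-1)^3*29=0
rank(M)=46


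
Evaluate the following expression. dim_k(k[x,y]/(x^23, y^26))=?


Basis: x^i*y^j, i<23, j<26
23*26=598


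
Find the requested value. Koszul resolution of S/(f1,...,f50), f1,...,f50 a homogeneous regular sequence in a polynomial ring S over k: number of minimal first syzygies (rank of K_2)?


Regular sequence => Koszul complex is the minimal free resolution.
Syz_1 minimally generated by Koszul relations f_i*e_j - f_j*e_i (i<j): mu(Syz_1) = beta_2 = C(m,2) = m(m-1)/2
m=50
50*49/2 = 1225


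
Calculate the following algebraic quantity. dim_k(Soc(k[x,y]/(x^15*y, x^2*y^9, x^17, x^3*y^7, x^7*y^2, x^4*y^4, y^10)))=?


Socle = ann(m) = span of standard monomials u with x*u, y*u in I (staircase corners).
Minimal generators: x^17, x^15*y, x^7*y^2, x^4*y^4, x^3*y^7, x^2*y^9, y^10
Corners: xy^9, x^2y^8, x^3y^6, x^6y^3, x^14y, x^16
Socle dim=6


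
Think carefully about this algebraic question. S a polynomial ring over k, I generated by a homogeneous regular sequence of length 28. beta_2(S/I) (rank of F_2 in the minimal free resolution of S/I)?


Regular sequence => Koszul complex is the minimal free resolution.
Syz_1 minimally generated by Koszul relations f_i*e_j - f_j*e_i (i<j): mu(Syz_1) = beta_2 = C(m,2) = m(m-1)/2
m=28
28*27/2 = 378
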